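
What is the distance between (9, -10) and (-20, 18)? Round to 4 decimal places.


d = sqrt((-20-9)^2 + (18--10)^2) = 40.3113

40.3113


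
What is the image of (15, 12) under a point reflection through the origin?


Reflection through origin: (x, y) -> (-x, -y)
(15, 12) -> (-15, -12)

(-15, -12)


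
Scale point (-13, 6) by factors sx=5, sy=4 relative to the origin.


Scaling: (x*sx, y*sy) = (-13*5, 6*4) = (-65, 24)

(-65, 24)


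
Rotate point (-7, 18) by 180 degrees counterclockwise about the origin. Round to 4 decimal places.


x' = -7*cos(180) - 18*sin(180) = 7
y' = -7*sin(180) + 18*cos(180) = -18

(7, -18)


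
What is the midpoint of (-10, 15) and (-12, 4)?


Midpoint = ((-10+-12)/2, (15+4)/2) = (-11, 9.5)

(-11, 9.5)


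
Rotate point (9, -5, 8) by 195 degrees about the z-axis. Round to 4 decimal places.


x' = 9*cos(195) - -5*sin(195) = -9.9874
y' = 9*sin(195) + -5*cos(195) = 2.5003
z' = 8

(-9.9874, 2.5003, 8)


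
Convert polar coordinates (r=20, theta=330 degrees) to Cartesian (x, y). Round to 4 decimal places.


x = 20 * cos(330) = 17.3205
y = 20 * sin(330) = -10

(17.3205, -10)


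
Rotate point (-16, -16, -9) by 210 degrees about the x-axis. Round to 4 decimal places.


x' = -16
y' = -16*cos(210) - -9*sin(210) = 9.3564
z' = -16*sin(210) + -9*cos(210) = 15.7942

(-16, 9.3564, 15.7942)


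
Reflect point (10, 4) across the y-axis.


Reflection across y-axis: (x, y) -> (-x, y)
(10, 4) -> (-10, 4)

(-10, 4)


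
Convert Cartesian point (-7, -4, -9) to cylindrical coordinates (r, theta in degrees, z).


r = sqrt((-7)^2 + (-4)^2) = 8.0623
theta = atan2(-4, -7) = 209.7449 deg
z = -9

r = 8.0623, theta = 209.7449 deg, z = -9


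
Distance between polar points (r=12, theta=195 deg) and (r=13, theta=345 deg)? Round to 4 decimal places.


d = sqrt(r1^2 + r2^2 - 2*r1*r2*cos(t2-t1))
d = sqrt(12^2 + 13^2 - 2*12*13*cos(345-195)) = 24.1495

24.1495


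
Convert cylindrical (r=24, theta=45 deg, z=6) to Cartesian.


x = 24 * cos(45) = 16.9706
y = 24 * sin(45) = 16.9706
z = 6

(16.9706, 16.9706, 6)


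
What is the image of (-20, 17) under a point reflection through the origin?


Reflection through origin: (x, y) -> (-x, -y)
(-20, 17) -> (20, -17)

(20, -17)


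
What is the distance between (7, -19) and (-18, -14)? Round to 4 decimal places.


d = sqrt((-18-7)^2 + (-14--19)^2) = 25.4951

25.4951


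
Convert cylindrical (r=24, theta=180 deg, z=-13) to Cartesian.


x = 24 * cos(180) = -24
y = 24 * sin(180) = 0
z = -13

(-24, 0, -13)


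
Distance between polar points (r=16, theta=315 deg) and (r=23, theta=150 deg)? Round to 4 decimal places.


d = sqrt(r1^2 + r2^2 - 2*r1*r2*cos(t2-t1))
d = sqrt(16^2 + 23^2 - 2*16*23*cos(150-315)) = 38.6771

38.6771


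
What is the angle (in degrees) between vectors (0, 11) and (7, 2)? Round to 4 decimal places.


dot = 0*7 + 11*2 = 22
|u| = 11, |v| = 7.2801
cos(angle) = 0.2747
angle = 74.0546 degrees

74.0546 degrees


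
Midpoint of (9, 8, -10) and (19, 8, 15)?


Midpoint = ((9+19)/2, (8+8)/2, (-10+15)/2) = (14, 8, 2.5)

(14, 8, 2.5)


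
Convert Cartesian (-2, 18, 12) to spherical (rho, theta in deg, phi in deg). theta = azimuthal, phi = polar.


rho = sqrt((-2)^2 + 18^2 + 12^2) = 21.7256
theta = atan2(18, -2) = 96.3402 deg
phi = acos(12/21.7256) = 56.472 deg

rho = 21.7256, theta = 96.3402 deg, phi = 56.472 deg


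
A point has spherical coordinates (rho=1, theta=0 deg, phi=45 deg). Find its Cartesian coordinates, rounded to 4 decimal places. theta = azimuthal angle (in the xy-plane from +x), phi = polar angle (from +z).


x = 1 * sin(45) * cos(0) = 0.7071
y = 1 * sin(45) * sin(0) = 0
z = 1 * cos(45) = 0.7071

(0.7071, 0, 0.7071)


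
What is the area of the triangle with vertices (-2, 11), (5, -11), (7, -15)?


Area = |x1(y2-y3) + x2(y3-y1) + x3(y1-y2)| / 2
= |-2*(-11--15) + 5*(-15-11) + 7*(11--11)| / 2
= 8

8


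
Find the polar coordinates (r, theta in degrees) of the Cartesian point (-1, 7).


r = sqrt((-1)^2 + 7^2) = 7.0711
theta = atan2(7, -1) = 98.1301 degrees

r = 7.0711, theta = 98.1301 degrees


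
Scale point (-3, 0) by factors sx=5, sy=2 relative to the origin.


Scaling: (x*sx, y*sy) = (-3*5, 0*2) = (-15, 0)

(-15, 0)


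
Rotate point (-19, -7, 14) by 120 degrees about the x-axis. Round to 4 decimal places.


x' = -19
y' = -7*cos(120) - 14*sin(120) = -8.6244
z' = -7*sin(120) + 14*cos(120) = -13.0622

(-19, -8.6244, -13.0622)


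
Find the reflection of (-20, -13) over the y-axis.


Reflection across y-axis: (x, y) -> (-x, y)
(-20, -13) -> (20, -13)

(20, -13)


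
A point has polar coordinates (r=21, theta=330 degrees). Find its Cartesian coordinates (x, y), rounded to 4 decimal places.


x = 21 * cos(330) = 18.1865
y = 21 * sin(330) = -10.5

(18.1865, -10.5)


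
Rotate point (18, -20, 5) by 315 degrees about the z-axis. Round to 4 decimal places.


x' = 18*cos(315) - -20*sin(315) = -1.4142
y' = 18*sin(315) + -20*cos(315) = -26.8701
z' = 5

(-1.4142, -26.8701, 5)


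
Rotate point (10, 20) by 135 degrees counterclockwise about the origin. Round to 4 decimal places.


x' = 10*cos(135) - 20*sin(135) = -21.2132
y' = 10*sin(135) + 20*cos(135) = -7.0711

(-21.2132, -7.0711)


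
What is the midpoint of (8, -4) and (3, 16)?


Midpoint = ((8+3)/2, (-4+16)/2) = (5.5, 6)

(5.5, 6)


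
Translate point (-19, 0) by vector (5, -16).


Translation: (x+dx, y+dy) = (-19+5, 0+-16) = (-14, -16)

(-14, -16)


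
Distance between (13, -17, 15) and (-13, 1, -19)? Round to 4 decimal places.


d = sqrt((-13-13)^2 + (1--17)^2 + (-19-15)^2) = 46.4327

46.4327


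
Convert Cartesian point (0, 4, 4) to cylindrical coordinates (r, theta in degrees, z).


r = sqrt(0^2 + 4^2) = 4
theta = atan2(4, 0) = 90 deg
z = 4

r = 4, theta = 90 deg, z = 4


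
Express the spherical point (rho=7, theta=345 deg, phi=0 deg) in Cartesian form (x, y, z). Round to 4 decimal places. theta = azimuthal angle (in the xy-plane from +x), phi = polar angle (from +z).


x = 7 * sin(0) * cos(345) = 0
y = 7 * sin(0) * sin(345) = 0
z = 7 * cos(0) = 7

(0, 0, 7)


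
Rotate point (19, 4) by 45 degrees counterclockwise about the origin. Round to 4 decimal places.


x' = 19*cos(45) - 4*sin(45) = 10.6066
y' = 19*sin(45) + 4*cos(45) = 16.2635

(10.6066, 16.2635)


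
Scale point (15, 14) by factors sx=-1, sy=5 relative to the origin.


Scaling: (x*sx, y*sy) = (15*-1, 14*5) = (-15, 70)

(-15, 70)


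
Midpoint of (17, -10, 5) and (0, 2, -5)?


Midpoint = ((17+0)/2, (-10+2)/2, (5+-5)/2) = (8.5, -4, 0)

(8.5, -4, 0)


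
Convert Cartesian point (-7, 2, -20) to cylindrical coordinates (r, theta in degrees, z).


r = sqrt((-7)^2 + 2^2) = 7.2801
theta = atan2(2, -7) = 164.0546 deg
z = -20

r = 7.2801, theta = 164.0546 deg, z = -20


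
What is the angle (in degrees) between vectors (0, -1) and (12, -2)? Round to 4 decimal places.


dot = 0*12 + -1*-2 = 2
|u| = 1, |v| = 12.1655
cos(angle) = 0.1644
angle = 80.5377 degrees

80.5377 degrees


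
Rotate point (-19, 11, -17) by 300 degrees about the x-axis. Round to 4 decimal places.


x' = -19
y' = 11*cos(300) - -17*sin(300) = -9.2224
z' = 11*sin(300) + -17*cos(300) = -18.0263

(-19, -9.2224, -18.0263)


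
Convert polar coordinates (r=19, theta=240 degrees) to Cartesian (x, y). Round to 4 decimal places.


x = 19 * cos(240) = -9.5
y = 19 * sin(240) = -16.4545

(-9.5, -16.4545)


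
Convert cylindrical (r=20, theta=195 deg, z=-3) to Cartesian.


x = 20 * cos(195) = -19.3185
y = 20 * sin(195) = -5.1764
z = -3

(-19.3185, -5.1764, -3)


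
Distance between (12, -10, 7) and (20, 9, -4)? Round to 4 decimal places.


d = sqrt((20-12)^2 + (9--10)^2 + (-4-7)^2) = 23.3666

23.3666


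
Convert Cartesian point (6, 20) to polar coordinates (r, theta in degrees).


r = sqrt(6^2 + 20^2) = 20.8806
theta = atan2(20, 6) = 73.3008 degrees

r = 20.8806, theta = 73.3008 degrees


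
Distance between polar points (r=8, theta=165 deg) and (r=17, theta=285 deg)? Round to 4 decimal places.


d = sqrt(r1^2 + r2^2 - 2*r1*r2*cos(t2-t1))
d = sqrt(8^2 + 17^2 - 2*8*17*cos(285-165)) = 22.1133

22.1133


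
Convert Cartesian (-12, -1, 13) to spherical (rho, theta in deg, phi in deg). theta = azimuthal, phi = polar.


rho = sqrt((-12)^2 + (-1)^2 + 13^2) = 17.72
theta = atan2(-1, -12) = 184.7636 deg
phi = acos(13/17.72) = 42.8082 deg

rho = 17.72, theta = 184.7636 deg, phi = 42.8082 deg


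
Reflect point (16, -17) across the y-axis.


Reflection across y-axis: (x, y) -> (-x, y)
(16, -17) -> (-16, -17)

(-16, -17)


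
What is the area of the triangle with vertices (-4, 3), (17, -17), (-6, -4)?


Area = |x1(y2-y3) + x2(y3-y1) + x3(y1-y2)| / 2
= |-4*(-17--4) + 17*(-4-3) + -6*(3--17)| / 2
= 93.5

93.5


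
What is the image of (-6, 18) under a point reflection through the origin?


Reflection through origin: (x, y) -> (-x, -y)
(-6, 18) -> (6, -18)

(6, -18)


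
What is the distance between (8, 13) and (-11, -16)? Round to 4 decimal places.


d = sqrt((-11-8)^2 + (-16-13)^2) = 34.6699

34.6699


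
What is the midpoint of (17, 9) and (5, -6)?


Midpoint = ((17+5)/2, (9+-6)/2) = (11, 1.5)

(11, 1.5)


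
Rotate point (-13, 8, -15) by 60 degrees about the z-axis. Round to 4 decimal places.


x' = -13*cos(60) - 8*sin(60) = -13.4282
y' = -13*sin(60) + 8*cos(60) = -7.2583
z' = -15

(-13.4282, -7.2583, -15)


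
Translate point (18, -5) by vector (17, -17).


Translation: (x+dx, y+dy) = (18+17, -5+-17) = (35, -22)

(35, -22)


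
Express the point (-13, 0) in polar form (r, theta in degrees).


r = sqrt((-13)^2 + 0^2) = 13
theta = atan2(0, -13) = 180 degrees

r = 13, theta = 180 degrees


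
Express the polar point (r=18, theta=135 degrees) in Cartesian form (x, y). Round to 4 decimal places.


x = 18 * cos(135) = -12.7279
y = 18 * sin(135) = 12.7279

(-12.7279, 12.7279)


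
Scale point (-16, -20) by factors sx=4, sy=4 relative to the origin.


Scaling: (x*sx, y*sy) = (-16*4, -20*4) = (-64, -80)

(-64, -80)


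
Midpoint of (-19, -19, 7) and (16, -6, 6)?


Midpoint = ((-19+16)/2, (-19+-6)/2, (7+6)/2) = (-1.5, -12.5, 6.5)

(-1.5, -12.5, 6.5)


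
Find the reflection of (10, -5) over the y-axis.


Reflection across y-axis: (x, y) -> (-x, y)
(10, -5) -> (-10, -5)

(-10, -5)


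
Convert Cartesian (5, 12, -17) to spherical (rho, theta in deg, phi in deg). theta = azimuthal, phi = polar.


rho = sqrt(5^2 + 12^2 + (-17)^2) = 21.4009
theta = atan2(12, 5) = 67.3801 deg
phi = acos(-17/21.4009) = 142.5946 deg

rho = 21.4009, theta = 67.3801 deg, phi = 142.5946 deg


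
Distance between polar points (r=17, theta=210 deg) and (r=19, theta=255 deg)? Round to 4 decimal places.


d = sqrt(r1^2 + r2^2 - 2*r1*r2*cos(t2-t1))
d = sqrt(17^2 + 19^2 - 2*17*19*cos(255-210)) = 13.9

13.9


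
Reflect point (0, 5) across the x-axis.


Reflection across x-axis: (x, y) -> (x, -y)
(0, 5) -> (0, -5)

(0, -5)


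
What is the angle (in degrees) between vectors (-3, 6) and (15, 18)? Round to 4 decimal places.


dot = -3*15 + 6*18 = 63
|u| = 6.7082, |v| = 23.4307
cos(angle) = 0.4008
angle = 66.3706 degrees

66.3706 degrees


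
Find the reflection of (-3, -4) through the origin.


Reflection through origin: (x, y) -> (-x, -y)
(-3, -4) -> (3, 4)

(3, 4)


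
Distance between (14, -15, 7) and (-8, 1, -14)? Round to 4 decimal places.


d = sqrt((-8-14)^2 + (1--15)^2 + (-14-7)^2) = 34.3657

34.3657


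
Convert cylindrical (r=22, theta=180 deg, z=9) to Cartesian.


x = 22 * cos(180) = -22
y = 22 * sin(180) = 0
z = 9

(-22, 0, 9)


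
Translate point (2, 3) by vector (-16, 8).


Translation: (x+dx, y+dy) = (2+-16, 3+8) = (-14, 11)

(-14, 11)


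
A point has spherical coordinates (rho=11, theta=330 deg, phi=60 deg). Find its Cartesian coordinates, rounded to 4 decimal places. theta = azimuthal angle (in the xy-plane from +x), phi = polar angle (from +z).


x = 11 * sin(60) * cos(330) = 8.25
y = 11 * sin(60) * sin(330) = -4.7631
z = 11 * cos(60) = 5.5

(8.25, -4.7631, 5.5)


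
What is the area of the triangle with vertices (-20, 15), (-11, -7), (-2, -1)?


Area = |x1(y2-y3) + x2(y3-y1) + x3(y1-y2)| / 2
= |-20*(-7--1) + -11*(-1-15) + -2*(15--7)| / 2
= 126

126


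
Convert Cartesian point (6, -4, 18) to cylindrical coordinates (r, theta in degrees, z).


r = sqrt(6^2 + (-4)^2) = 7.2111
theta = atan2(-4, 6) = 326.3099 deg
z = 18

r = 7.2111, theta = 326.3099 deg, z = 18


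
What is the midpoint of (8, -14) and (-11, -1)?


Midpoint = ((8+-11)/2, (-14+-1)/2) = (-1.5, -7.5)

(-1.5, -7.5)


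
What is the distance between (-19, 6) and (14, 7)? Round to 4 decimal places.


d = sqrt((14--19)^2 + (7-6)^2) = 33.0151

33.0151


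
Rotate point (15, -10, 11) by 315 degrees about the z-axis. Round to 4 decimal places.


x' = 15*cos(315) - -10*sin(315) = 3.5355
y' = 15*sin(315) + -10*cos(315) = -17.6777
z' = 11

(3.5355, -17.6777, 11)


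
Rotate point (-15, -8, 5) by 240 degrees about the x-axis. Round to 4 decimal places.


x' = -15
y' = -8*cos(240) - 5*sin(240) = 8.3301
z' = -8*sin(240) + 5*cos(240) = 4.4282

(-15, 8.3301, 4.4282)


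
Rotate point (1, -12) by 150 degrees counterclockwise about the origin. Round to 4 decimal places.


x' = 1*cos(150) - -12*sin(150) = 5.134
y' = 1*sin(150) + -12*cos(150) = 10.8923

(5.134, 10.8923)


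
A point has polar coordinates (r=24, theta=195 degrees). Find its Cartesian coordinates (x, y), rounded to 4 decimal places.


x = 24 * cos(195) = -23.1822
y = 24 * sin(195) = -6.2117

(-23.1822, -6.2117)


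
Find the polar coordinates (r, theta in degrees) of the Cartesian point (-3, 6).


r = sqrt((-3)^2 + 6^2) = 6.7082
theta = atan2(6, -3) = 116.5651 degrees

r = 6.7082, theta = 116.5651 degrees


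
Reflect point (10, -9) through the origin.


Reflection through origin: (x, y) -> (-x, -y)
(10, -9) -> (-10, 9)

(-10, 9)


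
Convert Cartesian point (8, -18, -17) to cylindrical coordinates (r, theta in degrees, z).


r = sqrt(8^2 + (-18)^2) = 19.6977
theta = atan2(-18, 8) = 293.9625 deg
z = -17

r = 19.6977, theta = 293.9625 deg, z = -17


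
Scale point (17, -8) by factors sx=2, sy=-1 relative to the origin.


Scaling: (x*sx, y*sy) = (17*2, -8*-1) = (34, 8)

(34, 8)


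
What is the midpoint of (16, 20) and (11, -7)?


Midpoint = ((16+11)/2, (20+-7)/2) = (13.5, 6.5)

(13.5, 6.5)


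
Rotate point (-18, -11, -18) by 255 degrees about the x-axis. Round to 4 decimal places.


x' = -18
y' = -11*cos(255) - -18*sin(255) = -14.5397
z' = -11*sin(255) + -18*cos(255) = 15.2839

(-18, -14.5397, 15.2839)


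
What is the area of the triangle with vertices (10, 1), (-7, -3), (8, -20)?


Area = |x1(y2-y3) + x2(y3-y1) + x3(y1-y2)| / 2
= |10*(-3--20) + -7*(-20-1) + 8*(1--3)| / 2
= 174.5

174.5


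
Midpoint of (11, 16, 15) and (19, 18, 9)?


Midpoint = ((11+19)/2, (16+18)/2, (15+9)/2) = (15, 17, 12)

(15, 17, 12)


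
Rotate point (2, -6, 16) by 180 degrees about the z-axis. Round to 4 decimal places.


x' = 2*cos(180) - -6*sin(180) = -2
y' = 2*sin(180) + -6*cos(180) = 6
z' = 16

(-2, 6, 16)


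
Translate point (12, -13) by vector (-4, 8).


Translation: (x+dx, y+dy) = (12+-4, -13+8) = (8, -5)

(8, -5)


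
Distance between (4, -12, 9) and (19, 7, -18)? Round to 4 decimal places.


d = sqrt((19-4)^2 + (7--12)^2 + (-18-9)^2) = 36.2629

36.2629


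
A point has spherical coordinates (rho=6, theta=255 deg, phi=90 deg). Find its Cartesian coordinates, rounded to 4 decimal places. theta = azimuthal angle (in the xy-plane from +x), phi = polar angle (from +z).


x = 6 * sin(90) * cos(255) = -1.5529
y = 6 * sin(90) * sin(255) = -5.7956
z = 6 * cos(90) = 0

(-1.5529, -5.7956, 0)


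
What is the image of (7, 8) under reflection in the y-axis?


Reflection across y-axis: (x, y) -> (-x, y)
(7, 8) -> (-7, 8)

(-7, 8)


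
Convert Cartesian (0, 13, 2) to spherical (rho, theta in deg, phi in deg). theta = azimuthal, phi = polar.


rho = sqrt(0^2 + 13^2 + 2^2) = 13.1529
theta = atan2(13, 0) = 90 deg
phi = acos(2/13.1529) = 81.2538 deg

rho = 13.1529, theta = 90 deg, phi = 81.2538 deg


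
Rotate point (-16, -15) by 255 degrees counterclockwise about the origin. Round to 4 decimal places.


x' = -16*cos(255) - -15*sin(255) = -10.3478
y' = -16*sin(255) + -15*cos(255) = 19.3371

(-10.3478, 19.3371)


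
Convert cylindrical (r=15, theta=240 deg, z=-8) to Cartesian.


x = 15 * cos(240) = -7.5
y = 15 * sin(240) = -12.9904
z = -8

(-7.5, -12.9904, -8)


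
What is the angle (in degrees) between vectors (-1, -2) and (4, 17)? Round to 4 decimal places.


dot = -1*4 + -2*17 = -38
|u| = 2.2361, |v| = 17.4642
cos(angle) = -0.9731
angle = 166.6755 degrees

166.6755 degrees


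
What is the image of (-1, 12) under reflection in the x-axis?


Reflection across x-axis: (x, y) -> (x, -y)
(-1, 12) -> (-1, -12)

(-1, -12)


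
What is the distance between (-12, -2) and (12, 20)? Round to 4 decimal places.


d = sqrt((12--12)^2 + (20--2)^2) = 32.5576

32.5576


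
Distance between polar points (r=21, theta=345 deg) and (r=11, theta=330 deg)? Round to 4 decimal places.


d = sqrt(r1^2 + r2^2 - 2*r1*r2*cos(t2-t1))
d = sqrt(21^2 + 11^2 - 2*21*11*cos(330-345)) = 10.7584

10.7584


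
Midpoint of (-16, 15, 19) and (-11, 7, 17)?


Midpoint = ((-16+-11)/2, (15+7)/2, (19+17)/2) = (-13.5, 11, 18)

(-13.5, 11, 18)


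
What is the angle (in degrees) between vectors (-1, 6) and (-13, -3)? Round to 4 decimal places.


dot = -1*-13 + 6*-3 = -5
|u| = 6.0828, |v| = 13.3417
cos(angle) = -0.0616
angle = 93.5323 degrees

93.5323 degrees


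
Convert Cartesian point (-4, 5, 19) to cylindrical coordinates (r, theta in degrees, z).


r = sqrt((-4)^2 + 5^2) = 6.4031
theta = atan2(5, -4) = 128.6598 deg
z = 19

r = 6.4031, theta = 128.6598 deg, z = 19


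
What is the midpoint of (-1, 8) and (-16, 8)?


Midpoint = ((-1+-16)/2, (8+8)/2) = (-8.5, 8)

(-8.5, 8)


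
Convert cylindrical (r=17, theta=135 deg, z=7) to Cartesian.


x = 17 * cos(135) = -12.0208
y = 17 * sin(135) = 12.0208
z = 7

(-12.0208, 12.0208, 7)


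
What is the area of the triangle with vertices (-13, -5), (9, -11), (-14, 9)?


Area = |x1(y2-y3) + x2(y3-y1) + x3(y1-y2)| / 2
= |-13*(-11-9) + 9*(9--5) + -14*(-5--11)| / 2
= 151

151


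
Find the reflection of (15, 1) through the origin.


Reflection through origin: (x, y) -> (-x, -y)
(15, 1) -> (-15, -1)

(-15, -1)


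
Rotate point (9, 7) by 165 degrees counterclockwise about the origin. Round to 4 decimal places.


x' = 9*cos(165) - 7*sin(165) = -10.5051
y' = 9*sin(165) + 7*cos(165) = -4.4321

(-10.5051, -4.4321)


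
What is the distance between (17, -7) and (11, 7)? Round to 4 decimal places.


d = sqrt((11-17)^2 + (7--7)^2) = 15.2315

15.2315


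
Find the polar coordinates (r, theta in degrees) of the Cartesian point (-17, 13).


r = sqrt((-17)^2 + 13^2) = 21.4009
theta = atan2(13, -17) = 142.5946 degrees

r = 21.4009, theta = 142.5946 degrees


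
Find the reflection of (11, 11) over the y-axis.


Reflection across y-axis: (x, y) -> (-x, y)
(11, 11) -> (-11, 11)

(-11, 11)


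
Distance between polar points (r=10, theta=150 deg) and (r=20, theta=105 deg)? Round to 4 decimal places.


d = sqrt(r1^2 + r2^2 - 2*r1*r2*cos(t2-t1))
d = sqrt(10^2 + 20^2 - 2*10*20*cos(105-150)) = 14.7363

14.7363


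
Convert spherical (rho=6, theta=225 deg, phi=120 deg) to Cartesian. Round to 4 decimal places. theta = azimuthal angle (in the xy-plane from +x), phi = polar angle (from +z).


x = 6 * sin(120) * cos(225) = -3.6742
y = 6 * sin(120) * sin(225) = -3.6742
z = 6 * cos(120) = -3

(-3.6742, -3.6742, -3)


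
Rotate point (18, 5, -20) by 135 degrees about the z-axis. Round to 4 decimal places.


x' = 18*cos(135) - 5*sin(135) = -16.2635
y' = 18*sin(135) + 5*cos(135) = 9.1924
z' = -20

(-16.2635, 9.1924, -20)


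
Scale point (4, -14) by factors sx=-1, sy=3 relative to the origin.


Scaling: (x*sx, y*sy) = (4*-1, -14*3) = (-4, -42)

(-4, -42)


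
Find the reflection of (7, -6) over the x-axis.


Reflection across x-axis: (x, y) -> (x, -y)
(7, -6) -> (7, 6)

(7, 6)


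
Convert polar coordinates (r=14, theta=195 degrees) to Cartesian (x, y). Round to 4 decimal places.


x = 14 * cos(195) = -13.523
y = 14 * sin(195) = -3.6235

(-13.523, -3.6235)


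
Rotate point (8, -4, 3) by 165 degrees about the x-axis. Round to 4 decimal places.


x' = 8
y' = -4*cos(165) - 3*sin(165) = 3.0872
z' = -4*sin(165) + 3*cos(165) = -3.9331

(8, 3.0872, -3.9331)


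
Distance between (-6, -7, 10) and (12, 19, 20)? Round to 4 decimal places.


d = sqrt((12--6)^2 + (19--7)^2 + (20-10)^2) = 33.1662

33.1662


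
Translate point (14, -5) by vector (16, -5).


Translation: (x+dx, y+dy) = (14+16, -5+-5) = (30, -10)

(30, -10)


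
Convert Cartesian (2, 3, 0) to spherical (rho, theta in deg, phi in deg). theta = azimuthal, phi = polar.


rho = sqrt(2^2 + 3^2 + 0^2) = 3.6056
theta = atan2(3, 2) = 56.3099 deg
phi = acos(0/3.6056) = 90 deg

rho = 3.6056, theta = 56.3099 deg, phi = 90 deg


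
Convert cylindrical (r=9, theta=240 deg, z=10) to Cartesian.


x = 9 * cos(240) = -4.5
y = 9 * sin(240) = -7.7942
z = 10

(-4.5, -7.7942, 10)


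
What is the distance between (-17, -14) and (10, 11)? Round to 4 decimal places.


d = sqrt((10--17)^2 + (11--14)^2) = 36.7967

36.7967


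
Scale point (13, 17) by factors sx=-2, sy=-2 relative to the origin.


Scaling: (x*sx, y*sy) = (13*-2, 17*-2) = (-26, -34)

(-26, -34)


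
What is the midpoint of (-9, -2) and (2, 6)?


Midpoint = ((-9+2)/2, (-2+6)/2) = (-3.5, 2)

(-3.5, 2)


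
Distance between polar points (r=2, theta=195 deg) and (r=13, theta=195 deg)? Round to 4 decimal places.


d = sqrt(r1^2 + r2^2 - 2*r1*r2*cos(t2-t1))
d = sqrt(2^2 + 13^2 - 2*2*13*cos(195-195)) = 11

11


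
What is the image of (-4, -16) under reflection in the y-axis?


Reflection across y-axis: (x, y) -> (-x, y)
(-4, -16) -> (4, -16)

(4, -16)


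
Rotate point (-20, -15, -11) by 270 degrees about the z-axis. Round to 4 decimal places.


x' = -20*cos(270) - -15*sin(270) = -15
y' = -20*sin(270) + -15*cos(270) = 20
z' = -11

(-15, 20, -11)


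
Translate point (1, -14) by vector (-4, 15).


Translation: (x+dx, y+dy) = (1+-4, -14+15) = (-3, 1)

(-3, 1)


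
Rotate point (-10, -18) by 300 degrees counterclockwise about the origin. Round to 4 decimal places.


x' = -10*cos(300) - -18*sin(300) = -20.5885
y' = -10*sin(300) + -18*cos(300) = -0.3397

(-20.5885, -0.3397)


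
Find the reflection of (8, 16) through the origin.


Reflection through origin: (x, y) -> (-x, -y)
(8, 16) -> (-8, -16)

(-8, -16)


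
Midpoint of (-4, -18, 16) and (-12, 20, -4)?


Midpoint = ((-4+-12)/2, (-18+20)/2, (16+-4)/2) = (-8, 1, 6)

(-8, 1, 6)


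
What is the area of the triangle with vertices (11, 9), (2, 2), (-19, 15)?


Area = |x1(y2-y3) + x2(y3-y1) + x3(y1-y2)| / 2
= |11*(2-15) + 2*(15-9) + -19*(9-2)| / 2
= 132

132


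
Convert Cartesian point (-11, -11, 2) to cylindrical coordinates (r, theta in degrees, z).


r = sqrt((-11)^2 + (-11)^2) = 15.5563
theta = atan2(-11, -11) = 225 deg
z = 2

r = 15.5563, theta = 225 deg, z = 2


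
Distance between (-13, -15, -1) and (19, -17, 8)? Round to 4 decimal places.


d = sqrt((19--13)^2 + (-17--15)^2 + (8--1)^2) = 33.3017

33.3017


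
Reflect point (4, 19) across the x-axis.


Reflection across x-axis: (x, y) -> (x, -y)
(4, 19) -> (4, -19)

(4, -19)


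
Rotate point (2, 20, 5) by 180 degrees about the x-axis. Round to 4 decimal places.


x' = 2
y' = 20*cos(180) - 5*sin(180) = -20
z' = 20*sin(180) + 5*cos(180) = -5

(2, -20, -5)


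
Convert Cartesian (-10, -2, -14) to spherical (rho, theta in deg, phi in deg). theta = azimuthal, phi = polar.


rho = sqrt((-10)^2 + (-2)^2 + (-14)^2) = 17.3205
theta = atan2(-2, -10) = 191.3099 deg
phi = acos(-14/17.3205) = 143.9292 deg

rho = 17.3205, theta = 191.3099 deg, phi = 143.9292 deg


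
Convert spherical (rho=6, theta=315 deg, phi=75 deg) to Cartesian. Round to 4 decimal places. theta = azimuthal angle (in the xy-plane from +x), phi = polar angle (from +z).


x = 6 * sin(75) * cos(315) = 4.0981
y = 6 * sin(75) * sin(315) = -4.0981
z = 6 * cos(75) = 1.5529

(4.0981, -4.0981, 1.5529)


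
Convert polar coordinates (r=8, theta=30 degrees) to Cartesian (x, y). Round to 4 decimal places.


x = 8 * cos(30) = 6.9282
y = 8 * sin(30) = 4

(6.9282, 4)


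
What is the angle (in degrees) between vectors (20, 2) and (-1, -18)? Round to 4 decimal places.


dot = 20*-1 + 2*-18 = -56
|u| = 20.0998, |v| = 18.0278
cos(angle) = -0.1545
angle = 98.8904 degrees

98.8904 degrees


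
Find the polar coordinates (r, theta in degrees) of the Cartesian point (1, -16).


r = sqrt(1^2 + (-16)^2) = 16.0312
theta = atan2(-16, 1) = 273.5763 degrees

r = 16.0312, theta = 273.5763 degrees


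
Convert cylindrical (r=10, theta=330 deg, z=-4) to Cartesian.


x = 10 * cos(330) = 8.6603
y = 10 * sin(330) = -5
z = -4

(8.6603, -5, -4)


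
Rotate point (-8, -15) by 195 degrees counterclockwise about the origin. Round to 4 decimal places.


x' = -8*cos(195) - -15*sin(195) = 3.8451
y' = -8*sin(195) + -15*cos(195) = 16.5594

(3.8451, 16.5594)


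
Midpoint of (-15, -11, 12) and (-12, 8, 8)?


Midpoint = ((-15+-12)/2, (-11+8)/2, (12+8)/2) = (-13.5, -1.5, 10)

(-13.5, -1.5, 10)


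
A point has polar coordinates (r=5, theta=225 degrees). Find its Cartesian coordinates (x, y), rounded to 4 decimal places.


x = 5 * cos(225) = -3.5355
y = 5 * sin(225) = -3.5355

(-3.5355, -3.5355)


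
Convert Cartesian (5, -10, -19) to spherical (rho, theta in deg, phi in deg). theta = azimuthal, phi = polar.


rho = sqrt(5^2 + (-10)^2 + (-19)^2) = 22.0454
theta = atan2(-10, 5) = 296.5651 deg
phi = acos(-19/22.0454) = 149.5258 deg

rho = 22.0454, theta = 296.5651 deg, phi = 149.5258 deg


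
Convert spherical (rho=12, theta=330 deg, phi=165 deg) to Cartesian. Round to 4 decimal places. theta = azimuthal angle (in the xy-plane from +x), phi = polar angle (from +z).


x = 12 * sin(165) * cos(330) = 2.6897
y = 12 * sin(165) * sin(330) = -1.5529
z = 12 * cos(165) = -11.5911

(2.6897, -1.5529, -11.5911)


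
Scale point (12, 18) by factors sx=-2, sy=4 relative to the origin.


Scaling: (x*sx, y*sy) = (12*-2, 18*4) = (-24, 72)

(-24, 72)


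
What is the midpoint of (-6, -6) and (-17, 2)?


Midpoint = ((-6+-17)/2, (-6+2)/2) = (-11.5, -2)

(-11.5, -2)


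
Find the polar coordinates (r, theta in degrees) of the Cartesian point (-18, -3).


r = sqrt((-18)^2 + (-3)^2) = 18.2483
theta = atan2(-3, -18) = 189.4623 degrees

r = 18.2483, theta = 189.4623 degrees


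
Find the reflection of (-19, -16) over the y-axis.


Reflection across y-axis: (x, y) -> (-x, y)
(-19, -16) -> (19, -16)

(19, -16)


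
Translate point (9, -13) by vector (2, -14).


Translation: (x+dx, y+dy) = (9+2, -13+-14) = (11, -27)

(11, -27)


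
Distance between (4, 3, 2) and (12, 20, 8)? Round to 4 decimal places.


d = sqrt((12-4)^2 + (20-3)^2 + (8-2)^2) = 19.7231

19.7231


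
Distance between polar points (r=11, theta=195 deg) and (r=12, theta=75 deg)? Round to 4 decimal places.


d = sqrt(r1^2 + r2^2 - 2*r1*r2*cos(t2-t1))
d = sqrt(11^2 + 12^2 - 2*11*12*cos(75-195)) = 19.9249

19.9249


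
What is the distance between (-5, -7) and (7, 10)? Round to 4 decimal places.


d = sqrt((7--5)^2 + (10--7)^2) = 20.8087

20.8087


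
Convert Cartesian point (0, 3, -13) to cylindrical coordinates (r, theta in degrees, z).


r = sqrt(0^2 + 3^2) = 3
theta = atan2(3, 0) = 90 deg
z = -13

r = 3, theta = 90 deg, z = -13


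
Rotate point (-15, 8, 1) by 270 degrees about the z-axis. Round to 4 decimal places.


x' = -15*cos(270) - 8*sin(270) = 8
y' = -15*sin(270) + 8*cos(270) = 15
z' = 1

(8, 15, 1)


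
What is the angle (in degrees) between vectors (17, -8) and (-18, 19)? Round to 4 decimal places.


dot = 17*-18 + -8*19 = -458
|u| = 18.7883, |v| = 26.1725
cos(angle) = -0.9314
angle = 158.653 degrees

158.653 degrees


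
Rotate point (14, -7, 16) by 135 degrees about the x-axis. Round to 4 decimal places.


x' = 14
y' = -7*cos(135) - 16*sin(135) = -6.364
z' = -7*sin(135) + 16*cos(135) = -16.2635

(14, -6.364, -16.2635)


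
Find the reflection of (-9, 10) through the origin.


Reflection through origin: (x, y) -> (-x, -y)
(-9, 10) -> (9, -10)

(9, -10)


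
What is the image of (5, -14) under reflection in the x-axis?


Reflection across x-axis: (x, y) -> (x, -y)
(5, -14) -> (5, 14)

(5, 14)


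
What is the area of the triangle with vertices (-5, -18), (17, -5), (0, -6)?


Area = |x1(y2-y3) + x2(y3-y1) + x3(y1-y2)| / 2
= |-5*(-5--6) + 17*(-6--18) + 0*(-18--5)| / 2
= 99.5

99.5


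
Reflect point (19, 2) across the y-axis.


Reflection across y-axis: (x, y) -> (-x, y)
(19, 2) -> (-19, 2)

(-19, 2)


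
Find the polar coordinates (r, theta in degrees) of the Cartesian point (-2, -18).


r = sqrt((-2)^2 + (-18)^2) = 18.1108
theta = atan2(-18, -2) = 263.6598 degrees

r = 18.1108, theta = 263.6598 degrees


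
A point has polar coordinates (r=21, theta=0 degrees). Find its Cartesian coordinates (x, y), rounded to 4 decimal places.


x = 21 * cos(0) = 21
y = 21 * sin(0) = 0

(21, 0)


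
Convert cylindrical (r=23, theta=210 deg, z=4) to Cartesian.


x = 23 * cos(210) = -19.9186
y = 23 * sin(210) = -11.5
z = 4

(-19.9186, -11.5, 4)


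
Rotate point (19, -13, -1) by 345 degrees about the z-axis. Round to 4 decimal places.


x' = 19*cos(345) - -13*sin(345) = 14.9879
y' = 19*sin(345) + -13*cos(345) = -17.4746
z' = -1

(14.9879, -17.4746, -1)


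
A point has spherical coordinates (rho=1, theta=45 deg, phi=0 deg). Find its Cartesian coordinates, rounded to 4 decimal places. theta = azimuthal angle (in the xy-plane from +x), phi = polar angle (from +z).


x = 1 * sin(0) * cos(45) = 0
y = 1 * sin(0) * sin(45) = 0
z = 1 * cos(0) = 1

(0, 0, 1)


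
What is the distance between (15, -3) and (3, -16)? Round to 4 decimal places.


d = sqrt((3-15)^2 + (-16--3)^2) = 17.6918

17.6918


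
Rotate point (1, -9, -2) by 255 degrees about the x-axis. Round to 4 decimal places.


x' = 1
y' = -9*cos(255) - -2*sin(255) = 0.3975
z' = -9*sin(255) + -2*cos(255) = 9.211

(1, 0.3975, 9.211)


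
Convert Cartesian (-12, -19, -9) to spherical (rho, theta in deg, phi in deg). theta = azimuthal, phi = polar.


rho = sqrt((-12)^2 + (-19)^2 + (-9)^2) = 24.2074
theta = atan2(-19, -12) = 237.7244 deg
phi = acos(-9/24.2074) = 111.8258 deg

rho = 24.2074, theta = 237.7244 deg, phi = 111.8258 deg


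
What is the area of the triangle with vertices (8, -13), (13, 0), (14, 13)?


Area = |x1(y2-y3) + x2(y3-y1) + x3(y1-y2)| / 2
= |8*(0-13) + 13*(13--13) + 14*(-13-0)| / 2
= 26

26


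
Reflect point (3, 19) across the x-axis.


Reflection across x-axis: (x, y) -> (x, -y)
(3, 19) -> (3, -19)

(3, -19)


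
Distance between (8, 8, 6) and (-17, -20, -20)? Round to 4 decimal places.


d = sqrt((-17-8)^2 + (-20-8)^2 + (-20-6)^2) = 45.6618

45.6618


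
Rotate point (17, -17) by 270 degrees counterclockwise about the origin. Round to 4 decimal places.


x' = 17*cos(270) - -17*sin(270) = -17
y' = 17*sin(270) + -17*cos(270) = -17

(-17, -17)


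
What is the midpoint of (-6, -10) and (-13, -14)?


Midpoint = ((-6+-13)/2, (-10+-14)/2) = (-9.5, -12)

(-9.5, -12)


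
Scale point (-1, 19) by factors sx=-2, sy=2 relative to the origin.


Scaling: (x*sx, y*sy) = (-1*-2, 19*2) = (2, 38)

(2, 38)


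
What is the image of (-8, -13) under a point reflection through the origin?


Reflection through origin: (x, y) -> (-x, -y)
(-8, -13) -> (8, 13)

(8, 13)


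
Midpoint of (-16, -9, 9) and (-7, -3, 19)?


Midpoint = ((-16+-7)/2, (-9+-3)/2, (9+19)/2) = (-11.5, -6, 14)

(-11.5, -6, 14)


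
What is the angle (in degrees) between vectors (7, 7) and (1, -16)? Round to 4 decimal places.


dot = 7*1 + 7*-16 = -105
|u| = 9.8995, |v| = 16.0312
cos(angle) = -0.6616
angle = 131.4237 degrees

131.4237 degrees


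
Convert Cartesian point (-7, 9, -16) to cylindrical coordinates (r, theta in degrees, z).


r = sqrt((-7)^2 + 9^2) = 11.4018
theta = atan2(9, -7) = 127.875 deg
z = -16

r = 11.4018, theta = 127.875 deg, z = -16


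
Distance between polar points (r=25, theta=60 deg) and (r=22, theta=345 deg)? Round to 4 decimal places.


d = sqrt(r1^2 + r2^2 - 2*r1*r2*cos(t2-t1))
d = sqrt(25^2 + 22^2 - 2*25*22*cos(345-60)) = 28.7106

28.7106


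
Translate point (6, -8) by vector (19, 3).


Translation: (x+dx, y+dy) = (6+19, -8+3) = (25, -5)

(25, -5)


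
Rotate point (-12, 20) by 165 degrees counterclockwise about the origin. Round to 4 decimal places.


x' = -12*cos(165) - 20*sin(165) = 6.4147
y' = -12*sin(165) + 20*cos(165) = -22.4243

(6.4147, -22.4243)


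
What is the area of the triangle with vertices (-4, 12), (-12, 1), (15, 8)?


Area = |x1(y2-y3) + x2(y3-y1) + x3(y1-y2)| / 2
= |-4*(1-8) + -12*(8-12) + 15*(12-1)| / 2
= 120.5

120.5


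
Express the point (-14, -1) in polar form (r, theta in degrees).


r = sqrt((-14)^2 + (-1)^2) = 14.0357
theta = atan2(-1, -14) = 184.0856 degrees

r = 14.0357, theta = 184.0856 degrees


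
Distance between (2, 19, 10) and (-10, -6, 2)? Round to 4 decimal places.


d = sqrt((-10-2)^2 + (-6-19)^2 + (2-10)^2) = 28.8617

28.8617


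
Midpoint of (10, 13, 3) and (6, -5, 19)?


Midpoint = ((10+6)/2, (13+-5)/2, (3+19)/2) = (8, 4, 11)

(8, 4, 11)


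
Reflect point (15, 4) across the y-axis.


Reflection across y-axis: (x, y) -> (-x, y)
(15, 4) -> (-15, 4)

(-15, 4)


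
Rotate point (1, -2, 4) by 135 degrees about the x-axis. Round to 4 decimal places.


x' = 1
y' = -2*cos(135) - 4*sin(135) = -1.4142
z' = -2*sin(135) + 4*cos(135) = -4.2426

(1, -1.4142, -4.2426)


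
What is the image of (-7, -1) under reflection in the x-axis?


Reflection across x-axis: (x, y) -> (x, -y)
(-7, -1) -> (-7, 1)

(-7, 1)


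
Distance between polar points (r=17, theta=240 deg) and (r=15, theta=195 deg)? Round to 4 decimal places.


d = sqrt(r1^2 + r2^2 - 2*r1*r2*cos(t2-t1))
d = sqrt(17^2 + 15^2 - 2*17*15*cos(195-240)) = 12.3845

12.3845


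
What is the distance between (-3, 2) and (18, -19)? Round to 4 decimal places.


d = sqrt((18--3)^2 + (-19-2)^2) = 29.6985

29.6985


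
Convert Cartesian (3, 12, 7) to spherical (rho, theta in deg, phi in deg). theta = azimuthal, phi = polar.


rho = sqrt(3^2 + 12^2 + 7^2) = 14.2127
theta = atan2(12, 3) = 75.9638 deg
phi = acos(7/14.2127) = 60.4938 deg

rho = 14.2127, theta = 75.9638 deg, phi = 60.4938 deg


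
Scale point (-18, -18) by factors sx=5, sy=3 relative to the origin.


Scaling: (x*sx, y*sy) = (-18*5, -18*3) = (-90, -54)

(-90, -54)


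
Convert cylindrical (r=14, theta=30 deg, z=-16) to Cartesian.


x = 14 * cos(30) = 12.1244
y = 14 * sin(30) = 7
z = -16

(12.1244, 7, -16)


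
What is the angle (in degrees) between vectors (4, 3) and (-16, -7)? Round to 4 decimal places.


dot = 4*-16 + 3*-7 = -85
|u| = 5, |v| = 17.4642
cos(angle) = -0.9734
angle = 166.7595 degrees

166.7595 degrees


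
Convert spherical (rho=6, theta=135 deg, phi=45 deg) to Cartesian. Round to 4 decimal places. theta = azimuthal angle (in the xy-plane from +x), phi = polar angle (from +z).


x = 6 * sin(45) * cos(135) = -3
y = 6 * sin(45) * sin(135) = 3
z = 6 * cos(45) = 4.2426

(-3, 3, 4.2426)


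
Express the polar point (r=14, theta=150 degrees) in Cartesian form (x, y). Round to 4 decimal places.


x = 14 * cos(150) = -12.1244
y = 14 * sin(150) = 7

(-12.1244, 7)


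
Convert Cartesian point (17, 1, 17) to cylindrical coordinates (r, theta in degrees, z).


r = sqrt(17^2 + 1^2) = 17.0294
theta = atan2(1, 17) = 3.3665 deg
z = 17

r = 17.0294, theta = 3.3665 deg, z = 17


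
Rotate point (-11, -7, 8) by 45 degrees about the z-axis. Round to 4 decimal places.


x' = -11*cos(45) - -7*sin(45) = -2.8284
y' = -11*sin(45) + -7*cos(45) = -12.7279
z' = 8

(-2.8284, -12.7279, 8)


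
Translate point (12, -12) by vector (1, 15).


Translation: (x+dx, y+dy) = (12+1, -12+15) = (13, 3)

(13, 3)


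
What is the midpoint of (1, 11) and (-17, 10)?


Midpoint = ((1+-17)/2, (11+10)/2) = (-8, 10.5)

(-8, 10.5)


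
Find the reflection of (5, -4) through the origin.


Reflection through origin: (x, y) -> (-x, -y)
(5, -4) -> (-5, 4)

(-5, 4)


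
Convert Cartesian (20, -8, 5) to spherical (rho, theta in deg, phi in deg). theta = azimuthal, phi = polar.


rho = sqrt(20^2 + (-8)^2 + 5^2) = 22.1133
theta = atan2(-8, 20) = 338.1986 deg
phi = acos(5/22.1133) = 76.932 deg

rho = 22.1133, theta = 338.1986 deg, phi = 76.932 deg


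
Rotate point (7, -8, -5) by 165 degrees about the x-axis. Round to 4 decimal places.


x' = 7
y' = -8*cos(165) - -5*sin(165) = 9.0215
z' = -8*sin(165) + -5*cos(165) = 2.7591

(7, 9.0215, 2.7591)


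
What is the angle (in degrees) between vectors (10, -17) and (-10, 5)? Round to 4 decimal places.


dot = 10*-10 + -17*5 = -185
|u| = 19.7231, |v| = 11.1803
cos(angle) = -0.839
angle = 147.0306 degrees

147.0306 degrees


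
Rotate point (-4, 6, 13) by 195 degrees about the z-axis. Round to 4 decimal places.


x' = -4*cos(195) - 6*sin(195) = 5.4166
y' = -4*sin(195) + 6*cos(195) = -4.7603
z' = 13

(5.4166, -4.7603, 13)


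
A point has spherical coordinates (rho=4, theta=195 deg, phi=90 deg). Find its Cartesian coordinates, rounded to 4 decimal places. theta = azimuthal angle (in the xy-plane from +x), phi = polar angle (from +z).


x = 4 * sin(90) * cos(195) = -3.8637
y = 4 * sin(90) * sin(195) = -1.0353
z = 4 * cos(90) = 0

(-3.8637, -1.0353, 0)


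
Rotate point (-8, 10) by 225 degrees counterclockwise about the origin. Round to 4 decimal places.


x' = -8*cos(225) - 10*sin(225) = 12.7279
y' = -8*sin(225) + 10*cos(225) = -1.4142

(12.7279, -1.4142)


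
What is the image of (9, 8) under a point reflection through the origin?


Reflection through origin: (x, y) -> (-x, -y)
(9, 8) -> (-9, -8)

(-9, -8)


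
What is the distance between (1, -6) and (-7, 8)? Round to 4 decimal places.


d = sqrt((-7-1)^2 + (8--6)^2) = 16.1245

16.1245


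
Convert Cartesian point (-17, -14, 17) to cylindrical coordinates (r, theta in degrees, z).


r = sqrt((-17)^2 + (-14)^2) = 22.0227
theta = atan2(-14, -17) = 219.4725 deg
z = 17

r = 22.0227, theta = 219.4725 deg, z = 17


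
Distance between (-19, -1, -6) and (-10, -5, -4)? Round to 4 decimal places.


d = sqrt((-10--19)^2 + (-5--1)^2 + (-4--6)^2) = 10.0499

10.0499


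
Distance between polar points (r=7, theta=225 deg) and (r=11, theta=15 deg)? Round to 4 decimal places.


d = sqrt(r1^2 + r2^2 - 2*r1*r2*cos(t2-t1))
d = sqrt(7^2 + 11^2 - 2*7*11*cos(15-225)) = 17.4175

17.4175


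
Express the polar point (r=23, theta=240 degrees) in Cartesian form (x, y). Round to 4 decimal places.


x = 23 * cos(240) = -11.5
y = 23 * sin(240) = -19.9186

(-11.5, -19.9186)


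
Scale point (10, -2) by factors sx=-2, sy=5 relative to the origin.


Scaling: (x*sx, y*sy) = (10*-2, -2*5) = (-20, -10)

(-20, -10)


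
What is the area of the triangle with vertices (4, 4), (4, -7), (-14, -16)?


Area = |x1(y2-y3) + x2(y3-y1) + x3(y1-y2)| / 2
= |4*(-7--16) + 4*(-16-4) + -14*(4--7)| / 2
= 99

99
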